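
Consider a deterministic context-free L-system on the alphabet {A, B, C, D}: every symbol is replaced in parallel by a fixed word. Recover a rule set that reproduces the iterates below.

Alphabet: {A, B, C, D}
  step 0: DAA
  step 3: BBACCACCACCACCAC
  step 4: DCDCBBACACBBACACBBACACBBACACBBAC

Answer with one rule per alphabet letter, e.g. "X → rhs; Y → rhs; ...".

A->BB, B->DC, C->AC, D->C

  step 3 ⇒ step 4: BBACCACCACCACCAC ⇒ DC·DC·BB·AC·AC·BB·AC·AC·BB·AC·AC·BB·AC·AC·BB·AC
    A ↦ BB
    B ↦ DC
    C ↦ AC
    D ↦ C  (constrained at step 0)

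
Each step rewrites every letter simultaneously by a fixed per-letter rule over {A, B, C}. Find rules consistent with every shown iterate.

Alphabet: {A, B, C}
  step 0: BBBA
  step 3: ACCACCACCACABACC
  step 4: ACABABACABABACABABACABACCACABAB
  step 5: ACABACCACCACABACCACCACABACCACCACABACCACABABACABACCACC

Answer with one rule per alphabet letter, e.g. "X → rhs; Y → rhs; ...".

A->AC, B->C, C->AB

  step 4 ⇒ step 5: ACABABACABABACABABACABACCACABAB ⇒ AC·AB·AC·C·AC·C·AC·AB·AC·C·AC·C·AC·AB·AC·C·AC·C·AC·AB·AC·C·AC·AB·AB·AC·AB·AC·C·AC·C
    A ↦ AC
    B ↦ C
    C ↦ AB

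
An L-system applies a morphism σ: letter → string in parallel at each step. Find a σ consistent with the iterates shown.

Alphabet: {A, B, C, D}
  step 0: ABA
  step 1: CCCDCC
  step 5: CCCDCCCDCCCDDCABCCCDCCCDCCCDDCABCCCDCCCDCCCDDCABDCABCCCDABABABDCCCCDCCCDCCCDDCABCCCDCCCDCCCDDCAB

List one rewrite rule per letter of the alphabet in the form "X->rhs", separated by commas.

A->CC, B->CD, C->AB, D->DC

  step 0 ⇒ step 1: ABA ⇒ CC·CD·CC
    A ↦ CC
    B ↦ CD
    C ↦ AB  (constrained at step 1)
    D ↦ DC  (constrained at step 1)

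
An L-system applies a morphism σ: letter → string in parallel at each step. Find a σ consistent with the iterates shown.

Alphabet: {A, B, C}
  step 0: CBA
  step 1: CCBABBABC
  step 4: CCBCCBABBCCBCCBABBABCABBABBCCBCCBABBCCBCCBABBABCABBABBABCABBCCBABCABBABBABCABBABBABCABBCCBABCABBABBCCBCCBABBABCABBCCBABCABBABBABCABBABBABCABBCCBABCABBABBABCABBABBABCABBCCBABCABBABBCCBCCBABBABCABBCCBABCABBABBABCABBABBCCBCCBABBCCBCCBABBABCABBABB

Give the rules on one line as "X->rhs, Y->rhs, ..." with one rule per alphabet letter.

A->ABC, B->ABB, C->CCB

  step 0 ⇒ step 1: CBA ⇒ CCB·ABB·ABC
    A ↦ ABC
    B ↦ ABB
    C ↦ CCB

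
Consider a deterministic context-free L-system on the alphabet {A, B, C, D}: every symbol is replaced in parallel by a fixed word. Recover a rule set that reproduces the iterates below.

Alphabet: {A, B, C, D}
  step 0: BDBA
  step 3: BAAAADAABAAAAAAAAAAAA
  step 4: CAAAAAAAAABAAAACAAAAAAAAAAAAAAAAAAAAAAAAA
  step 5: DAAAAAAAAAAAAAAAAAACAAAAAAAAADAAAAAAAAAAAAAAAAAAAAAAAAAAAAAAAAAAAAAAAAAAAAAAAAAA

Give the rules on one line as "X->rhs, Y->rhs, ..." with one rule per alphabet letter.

A->AA, B->CA, C->D, D->B

  step 4 ⇒ step 5: CAAAAAAAAABAAAACAAAAAAAAAAAAAAAAAAAAAAAAA ⇒ D·AA·AA·AA·AA·AA·AA·AA·AA·AA·CA·AA·AA·AA·AA·D·AA·AA·AA·AA·AA·AA·AA·AA·AA·AA·AA·AA·AA·AA·AA·AA·AA·AA·AA·AA·AA·AA·AA·AA·AA
    A ↦ AA
    B ↦ CA
    C ↦ D
  step 3 ⇒ step 4: BAAAADAABAAAAAAAAAAAA ⇒ CA·AA·AA·AA·AA·B·AA·AA·CA·AA·AA·AA·AA·AA·AA·AA·AA·AA·AA·AA·AA
    D ↦ B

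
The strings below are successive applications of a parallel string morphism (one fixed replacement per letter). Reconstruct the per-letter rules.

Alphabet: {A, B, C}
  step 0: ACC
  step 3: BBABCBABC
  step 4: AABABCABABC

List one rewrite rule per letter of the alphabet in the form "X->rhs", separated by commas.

A->B, B->A, C->BC

  step 3 ⇒ step 4: BBABCBABC ⇒ A·A·B·A·BC·A·B·A·BC
    A ↦ B
    B ↦ A
    C ↦ BC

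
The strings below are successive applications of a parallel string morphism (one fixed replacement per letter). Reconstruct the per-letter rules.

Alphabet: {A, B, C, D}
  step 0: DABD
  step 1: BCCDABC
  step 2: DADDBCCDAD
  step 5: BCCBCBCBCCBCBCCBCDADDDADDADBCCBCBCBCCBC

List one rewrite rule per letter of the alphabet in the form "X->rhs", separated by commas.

A->C, B->DA, C->D, D->BC

  step 1 ⇒ step 2: BCCDABC ⇒ DA·D·D·BC·C·DA·D
    A ↦ C
    B ↦ DA
    C ↦ D
    D ↦ BC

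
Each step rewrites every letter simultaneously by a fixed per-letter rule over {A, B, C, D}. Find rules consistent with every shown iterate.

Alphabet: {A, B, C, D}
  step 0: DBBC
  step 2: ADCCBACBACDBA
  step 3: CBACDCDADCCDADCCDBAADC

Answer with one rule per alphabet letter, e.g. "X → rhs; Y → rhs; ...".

A->C, B->AD, C->CD, D->BA

  step 2 ⇒ step 3: ADCCBACBACDBA ⇒ C·BA·CD·CD·AD·C·CD·AD·C·CD·BA·AD·C
    A ↦ C
    B ↦ AD
    C ↦ CD
    D ↦ BA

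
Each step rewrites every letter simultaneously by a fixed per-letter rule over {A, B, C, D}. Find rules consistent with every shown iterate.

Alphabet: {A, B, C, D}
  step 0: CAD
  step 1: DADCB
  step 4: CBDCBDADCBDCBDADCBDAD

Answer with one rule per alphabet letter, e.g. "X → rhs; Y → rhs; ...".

  step 0 ⇒ step 1: CAD ⇒ DA·D·CB
    A ↦ D
    C ↦ DA
    D ↦ CB
    B ↦ D  (constrained at step 1)

A->D, B->D, C->DA, D->CB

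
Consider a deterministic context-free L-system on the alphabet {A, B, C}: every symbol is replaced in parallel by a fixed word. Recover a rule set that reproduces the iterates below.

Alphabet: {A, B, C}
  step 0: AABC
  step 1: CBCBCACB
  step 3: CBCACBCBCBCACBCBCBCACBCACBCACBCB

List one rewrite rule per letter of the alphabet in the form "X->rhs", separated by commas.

  step 0 ⇒ step 1: AABC ⇒ CB·CB·CA·CB
    A ↦ CB
    B ↦ CA
    C ↦ CB

A->CB, B->CA, C->CB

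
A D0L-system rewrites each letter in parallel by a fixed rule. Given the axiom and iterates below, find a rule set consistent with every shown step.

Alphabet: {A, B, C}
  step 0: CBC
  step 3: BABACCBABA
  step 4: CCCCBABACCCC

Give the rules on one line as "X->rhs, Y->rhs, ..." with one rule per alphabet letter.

  step 3 ⇒ step 4: BABACCBABA ⇒ C·C·C·C·BA·BA·C·C·C·C
    A ↦ C
    B ↦ C
    C ↦ BA

A->C, B->C, C->BA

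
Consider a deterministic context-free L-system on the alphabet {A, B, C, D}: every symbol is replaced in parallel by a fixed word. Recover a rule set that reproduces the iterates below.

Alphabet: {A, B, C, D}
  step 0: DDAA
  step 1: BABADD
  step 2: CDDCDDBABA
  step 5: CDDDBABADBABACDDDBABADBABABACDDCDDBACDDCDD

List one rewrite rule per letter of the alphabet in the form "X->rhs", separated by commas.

  step 1 ⇒ step 2: BABADD ⇒ CD·D·CD·D·BA·BA
    A ↦ D
    B ↦ CD
    D ↦ BA
    C ↦ D  (constrained at step 2)

A->D, B->CD, C->D, D->BA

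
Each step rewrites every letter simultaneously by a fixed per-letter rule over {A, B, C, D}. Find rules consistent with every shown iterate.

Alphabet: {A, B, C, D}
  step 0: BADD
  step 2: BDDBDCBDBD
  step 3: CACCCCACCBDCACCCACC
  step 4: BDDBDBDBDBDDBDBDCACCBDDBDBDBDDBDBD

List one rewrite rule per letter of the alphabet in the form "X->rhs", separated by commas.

A->D, B->CAC, C->BD, D->C

  step 3 ⇒ step 4: CACCCCACCBDCACCCACC ⇒ BD·D·BD·BD·BD·BD·D·BD·BD·CAC·C·BD·D·BD·BD·BD·D·BD·BD
    A ↦ D
    B ↦ CAC
    C ↦ BD
    D ↦ C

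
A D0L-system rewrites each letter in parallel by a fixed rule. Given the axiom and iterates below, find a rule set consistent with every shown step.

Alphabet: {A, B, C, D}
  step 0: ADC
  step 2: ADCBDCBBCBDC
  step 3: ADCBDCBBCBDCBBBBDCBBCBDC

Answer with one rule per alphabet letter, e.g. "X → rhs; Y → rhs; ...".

  step 2 ⇒ step 3: ADCBDCBBCBDC ⇒ AD·CB·DC·BB·CB·DC·BB·BB·DC·BB·CB·DC
    A ↦ AD
    B ↦ BB
    C ↦ DC
    D ↦ CB

A->AD, B->BB, C->DC, D->CB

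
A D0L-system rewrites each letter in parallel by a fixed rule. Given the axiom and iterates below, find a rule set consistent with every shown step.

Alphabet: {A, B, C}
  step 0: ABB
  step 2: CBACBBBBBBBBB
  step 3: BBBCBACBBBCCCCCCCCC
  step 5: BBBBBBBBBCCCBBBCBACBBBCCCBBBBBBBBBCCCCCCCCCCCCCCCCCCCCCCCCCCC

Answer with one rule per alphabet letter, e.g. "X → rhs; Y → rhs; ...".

A->BAC, B->C, C->BBB

  step 2 ⇒ step 3: CBACBBBBBBBBB ⇒ BBB·C·BAC·BBB·C·C·C·C·C·C·C·C·C
    A ↦ BAC
    B ↦ C
    C ↦ BBB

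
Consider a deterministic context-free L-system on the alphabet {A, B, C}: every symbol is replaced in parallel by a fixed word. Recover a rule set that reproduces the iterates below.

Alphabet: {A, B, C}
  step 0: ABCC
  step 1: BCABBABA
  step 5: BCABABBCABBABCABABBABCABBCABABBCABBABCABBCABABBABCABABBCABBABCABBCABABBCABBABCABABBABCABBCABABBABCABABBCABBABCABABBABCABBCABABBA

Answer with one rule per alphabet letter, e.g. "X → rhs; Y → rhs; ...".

A->BC, B->AB, C->BA

  step 0 ⇒ step 1: ABCC ⇒ BC·AB·BA·BA
    A ↦ BC
    B ↦ AB
    C ↦ BA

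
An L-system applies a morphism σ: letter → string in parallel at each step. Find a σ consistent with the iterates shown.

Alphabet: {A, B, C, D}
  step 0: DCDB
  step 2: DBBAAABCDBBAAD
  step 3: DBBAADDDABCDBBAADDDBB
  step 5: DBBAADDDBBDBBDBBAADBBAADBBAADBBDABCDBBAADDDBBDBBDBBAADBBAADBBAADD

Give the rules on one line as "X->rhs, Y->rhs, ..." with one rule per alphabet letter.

A->D, B->A, C->BC, D->DBB

  step 2 ⇒ step 3: DBBAAABCDBBAAD ⇒ DBB·A·A·D·D·D·A·BC·DBB·A·A·D·D·DBB
    A ↦ D
    B ↦ A
    C ↦ BC
    D ↦ DBB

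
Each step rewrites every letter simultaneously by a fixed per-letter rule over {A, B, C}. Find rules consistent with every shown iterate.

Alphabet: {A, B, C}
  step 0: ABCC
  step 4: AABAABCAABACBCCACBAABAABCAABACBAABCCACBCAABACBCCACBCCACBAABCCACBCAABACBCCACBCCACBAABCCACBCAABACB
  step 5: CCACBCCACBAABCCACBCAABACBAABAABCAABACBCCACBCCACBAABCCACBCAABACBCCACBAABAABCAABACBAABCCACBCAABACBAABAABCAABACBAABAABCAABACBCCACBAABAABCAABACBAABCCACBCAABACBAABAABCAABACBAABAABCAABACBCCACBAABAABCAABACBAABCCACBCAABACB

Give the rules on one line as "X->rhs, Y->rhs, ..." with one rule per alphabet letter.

A->C, B->ACB, C->AAB

  step 4 ⇒ step 5: AABAABCAABACBCCACBAABAABCAABACBAABCCACBCAABACBCCACBCCACBAABCCACBCAABACBCCACBCCACBAABCCACBCAABACB ⇒ C·C·ACB·C·C·ACB·AAB·C·C·ACB·C·AAB·ACB·AAB·AAB·C·AAB·ACB·C·C·ACB·C·C·ACB·AAB·C·C·ACB·C·AAB·ACB·C·C·ACB·AAB·AAB·C·AAB·ACB·AAB·C·C·ACB·C·AAB·ACB·AAB·AAB·C·AAB·ACB·AAB·AAB·C·AAB·ACB·C·C·ACB·AAB·AAB·C·AAB·ACB·AAB·C·C·ACB·C·AAB·ACB·AAB·AAB·C·AAB·ACB·AAB·AAB·C·AAB·ACB·C·C·ACB·AAB·AAB·C·AAB·ACB·AAB·C·C·ACB·C·AAB·ACB
    A ↦ C
    B ↦ ACB
    C ↦ AAB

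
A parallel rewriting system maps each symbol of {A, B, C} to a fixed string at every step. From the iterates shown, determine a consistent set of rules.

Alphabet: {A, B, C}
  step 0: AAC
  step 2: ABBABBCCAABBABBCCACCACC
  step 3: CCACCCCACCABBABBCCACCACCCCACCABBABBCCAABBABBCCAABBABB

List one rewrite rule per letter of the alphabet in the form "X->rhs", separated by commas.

  step 2 ⇒ step 3: ABBABBCCAABBABBCCACCACC ⇒ CCA·C·C·CCA·C·C·ABB·ABB·CCA·CCA·C·C·CCA·C·C·ABB·ABB·CCA·ABB·ABB·CCA·ABB·ABB
    A ↦ CCA
    B ↦ C
    C ↦ ABB

A->CCA, B->C, C->ABB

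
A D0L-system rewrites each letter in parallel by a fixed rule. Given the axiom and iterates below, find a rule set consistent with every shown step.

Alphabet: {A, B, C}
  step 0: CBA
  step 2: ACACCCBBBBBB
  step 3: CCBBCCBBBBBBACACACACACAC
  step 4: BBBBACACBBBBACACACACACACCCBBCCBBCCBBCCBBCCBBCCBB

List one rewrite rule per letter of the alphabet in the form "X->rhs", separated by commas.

  step 3 ⇒ step 4: CCBBCCBBBBBBACACACACACAC ⇒ BB·BB·AC·AC·BB·BB·AC·AC·AC·AC·AC·AC·CC·BB·CC·BB·CC·BB·CC·BB·CC·BB·CC·BB
    A ↦ CC
    B ↦ AC
    C ↦ BB

A->CC, B->AC, C->BB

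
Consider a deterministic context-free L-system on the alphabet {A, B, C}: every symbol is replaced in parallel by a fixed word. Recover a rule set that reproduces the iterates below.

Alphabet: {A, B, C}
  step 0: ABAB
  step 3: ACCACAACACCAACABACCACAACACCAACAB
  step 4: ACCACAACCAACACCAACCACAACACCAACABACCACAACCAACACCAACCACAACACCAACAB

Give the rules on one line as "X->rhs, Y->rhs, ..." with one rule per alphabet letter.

A->AC, B->AB, C->CA

  step 3 ⇒ step 4: ACCACAACACCAACABACCACAACACCAACAB ⇒ AC·CA·CA·AC·CA·AC·AC·CA·AC·CA·CA·AC·AC·CA·AC·AB·AC·CA·CA·AC·CA·AC·AC·CA·AC·CA·CA·AC·AC·CA·AC·AB
    A ↦ AC
    B ↦ AB
    C ↦ CA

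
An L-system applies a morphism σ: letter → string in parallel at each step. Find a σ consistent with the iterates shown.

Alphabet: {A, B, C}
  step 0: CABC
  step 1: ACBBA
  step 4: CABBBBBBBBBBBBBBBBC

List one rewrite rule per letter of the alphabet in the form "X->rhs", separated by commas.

A->C, B->BB, C->A

  step 0 ⇒ step 1: CABC ⇒ A·C·BB·A
    A ↦ C
    B ↦ BB
    C ↦ A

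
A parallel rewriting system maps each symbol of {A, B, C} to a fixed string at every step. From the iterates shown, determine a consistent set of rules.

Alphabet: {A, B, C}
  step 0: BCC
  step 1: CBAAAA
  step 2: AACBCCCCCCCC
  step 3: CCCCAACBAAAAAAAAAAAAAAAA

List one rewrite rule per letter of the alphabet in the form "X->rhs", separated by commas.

A->CC, B->CB, C->AA

  step 2 ⇒ step 3: AACBCCCCCCCC ⇒ CC·CC·AA·CB·AA·AA·AA·AA·AA·AA·AA·AA
    A ↦ CC
    B ↦ CB
    C ↦ AA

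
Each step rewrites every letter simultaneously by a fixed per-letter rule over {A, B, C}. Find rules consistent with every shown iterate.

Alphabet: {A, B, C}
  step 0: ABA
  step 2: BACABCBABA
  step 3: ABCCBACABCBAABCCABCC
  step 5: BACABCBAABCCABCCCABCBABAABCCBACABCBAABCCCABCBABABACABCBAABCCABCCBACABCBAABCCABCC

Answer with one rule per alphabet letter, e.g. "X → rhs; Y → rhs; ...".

A->C, B->ABC, C->BA

  step 2 ⇒ step 3: BACABCBABA ⇒ ABC·C·BA·C·ABC·BA·ABC·C·ABC·C
    A ↦ C
    B ↦ ABC
    C ↦ BA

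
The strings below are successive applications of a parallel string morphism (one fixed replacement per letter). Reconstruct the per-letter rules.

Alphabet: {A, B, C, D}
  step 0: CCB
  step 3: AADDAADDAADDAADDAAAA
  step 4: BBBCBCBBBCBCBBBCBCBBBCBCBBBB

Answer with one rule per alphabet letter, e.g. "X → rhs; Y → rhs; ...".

A->B, B->AA, C->DD, D->BC

  step 3 ⇒ step 4: AADDAADDAADDAADDAAAA ⇒ B·B·BC·BC·B·B·BC·BC·B·B·BC·BC·B·B·BC·BC·B·B·B·B
    A ↦ B
    D ↦ BC
    B ↦ AA  (constrained at step 0)
    C ↦ DD  (constrained at step 0)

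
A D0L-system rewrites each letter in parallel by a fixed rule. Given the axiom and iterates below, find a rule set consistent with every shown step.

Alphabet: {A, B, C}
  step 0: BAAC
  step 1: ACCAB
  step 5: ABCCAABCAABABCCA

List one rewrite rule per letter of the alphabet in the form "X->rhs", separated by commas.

A->C, B->A, C->AB

  step 0 ⇒ step 1: BAAC ⇒ A·C·C·AB
    A ↦ C
    B ↦ A
    C ↦ AB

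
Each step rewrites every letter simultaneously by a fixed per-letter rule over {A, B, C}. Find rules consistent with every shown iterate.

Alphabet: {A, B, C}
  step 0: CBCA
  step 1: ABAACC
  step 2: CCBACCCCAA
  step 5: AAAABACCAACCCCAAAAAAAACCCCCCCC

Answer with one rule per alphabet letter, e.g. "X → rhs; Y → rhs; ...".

A->CC, B->BA, C->A

  step 1 ⇒ step 2: ABAACC ⇒ CC·BA·CC·CC·A·A
    A ↦ CC
    B ↦ BA
    C ↦ A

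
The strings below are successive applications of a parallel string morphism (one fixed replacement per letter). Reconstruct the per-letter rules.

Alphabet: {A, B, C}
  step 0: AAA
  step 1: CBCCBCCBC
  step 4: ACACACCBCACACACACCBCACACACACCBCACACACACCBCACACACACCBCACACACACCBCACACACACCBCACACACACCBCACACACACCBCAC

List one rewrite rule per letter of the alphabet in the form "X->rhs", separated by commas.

  step 0 ⇒ step 1: AAA ⇒ CBC·CBC·CBC
    A ↦ CBC
    B ↦ AC  (constrained at step 1)
    C ↦ AC  (constrained at step 1)

A->CBC, B->AC, C->AC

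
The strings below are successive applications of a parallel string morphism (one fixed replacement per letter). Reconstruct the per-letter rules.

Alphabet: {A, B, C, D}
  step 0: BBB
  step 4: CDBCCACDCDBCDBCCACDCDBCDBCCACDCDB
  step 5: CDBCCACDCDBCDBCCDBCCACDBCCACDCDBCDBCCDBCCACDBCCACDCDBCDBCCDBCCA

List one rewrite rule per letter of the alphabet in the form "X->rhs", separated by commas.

A->B, B->CA, C->CD, D->BC

  step 4 ⇒ step 5: CDBCCACDCDBCDBCCACDCDBCDBCCACDCDB ⇒ CD·BC·CA·CD·CD·B·CD·BC·CD·BC·CA·CD·BC·CA·CD·CD·B·CD·BC·CD·BC·CA·CD·BC·CA·CD·CD·B·CD·BC·CD·BC·CA
    A ↦ B
    B ↦ CA
    C ↦ CD
    D ↦ BC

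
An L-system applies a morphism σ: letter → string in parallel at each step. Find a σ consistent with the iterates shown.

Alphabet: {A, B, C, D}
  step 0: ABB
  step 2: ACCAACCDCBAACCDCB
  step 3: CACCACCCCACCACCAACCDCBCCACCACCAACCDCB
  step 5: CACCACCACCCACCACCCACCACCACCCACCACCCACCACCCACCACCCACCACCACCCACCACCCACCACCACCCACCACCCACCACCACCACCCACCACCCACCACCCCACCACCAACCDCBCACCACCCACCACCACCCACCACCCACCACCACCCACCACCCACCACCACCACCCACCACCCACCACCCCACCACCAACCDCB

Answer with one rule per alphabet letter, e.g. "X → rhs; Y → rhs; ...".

A->C, B->DCB, C->ACC, D->A

  step 2 ⇒ step 3: ACCAACCDCBAACCDCB ⇒ C·ACC·ACC·C·C·ACC·ACC·A·ACC·DCB·C·C·ACC·ACC·A·ACC·DCB
    A ↦ C
    B ↦ DCB
    C ↦ ACC
    D ↦ A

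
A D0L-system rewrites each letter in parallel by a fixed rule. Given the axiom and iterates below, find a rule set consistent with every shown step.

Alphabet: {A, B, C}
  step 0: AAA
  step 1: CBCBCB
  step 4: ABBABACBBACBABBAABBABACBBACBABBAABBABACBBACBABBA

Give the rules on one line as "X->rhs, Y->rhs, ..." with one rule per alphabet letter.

  step 0 ⇒ step 1: AAA ⇒ CB·CB·CB
    A ↦ CB
    B ↦ BA  (constrained at step 1)
    C ↦ AB  (constrained at step 1)

A->CB, B->BA, C->AB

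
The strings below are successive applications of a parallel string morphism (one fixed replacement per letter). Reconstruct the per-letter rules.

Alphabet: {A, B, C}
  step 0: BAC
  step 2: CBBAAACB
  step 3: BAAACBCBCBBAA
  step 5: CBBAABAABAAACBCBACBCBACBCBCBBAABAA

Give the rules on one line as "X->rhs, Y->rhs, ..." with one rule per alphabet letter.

  step 2 ⇒ step 3: CBBAAACB ⇒ BA·A·A·CB·CB·CB·BA·A
    A ↦ CB
    B ↦ A
    C ↦ BA

A->CB, B->A, C->BA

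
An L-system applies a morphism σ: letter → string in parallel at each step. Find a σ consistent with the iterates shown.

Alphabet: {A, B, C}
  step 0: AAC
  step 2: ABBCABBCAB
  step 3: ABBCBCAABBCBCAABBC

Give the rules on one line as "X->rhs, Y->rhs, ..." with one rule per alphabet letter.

A->AB, B->BC, C->A

  step 2 ⇒ step 3: ABBCABBCAB ⇒ AB·BC·BC·A·AB·BC·BC·A·AB·BC
    A ↦ AB
    B ↦ BC
    C ↦ A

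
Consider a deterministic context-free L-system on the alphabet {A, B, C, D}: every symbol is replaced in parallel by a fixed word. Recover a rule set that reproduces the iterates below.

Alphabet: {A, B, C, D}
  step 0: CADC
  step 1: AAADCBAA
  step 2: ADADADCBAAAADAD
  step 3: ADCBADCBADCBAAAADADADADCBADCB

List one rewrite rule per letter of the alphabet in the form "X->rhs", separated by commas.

  step 2 ⇒ step 3: ADADADCBAAAADAD ⇒ AD·CB·AD·CB·AD·CB·AA·A·AD·AD·AD·AD·CB·AD·CB
    A ↦ AD
    B ↦ A
    C ↦ AA
    D ↦ CB

A->AD, B->A, C->AA, D->CB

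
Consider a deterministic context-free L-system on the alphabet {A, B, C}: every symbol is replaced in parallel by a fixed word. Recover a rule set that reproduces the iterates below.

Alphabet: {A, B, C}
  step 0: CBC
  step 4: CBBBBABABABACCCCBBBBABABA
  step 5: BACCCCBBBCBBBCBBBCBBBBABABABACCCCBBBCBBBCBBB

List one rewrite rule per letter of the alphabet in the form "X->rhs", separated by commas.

A->BBB, B->C, C->BA

  step 4 ⇒ step 5: CBBBBABABABACCCCBBBBABABA ⇒ BA·C·C·C·C·BBB·C·BBB·C·BBB·C·BBB·BA·BA·BA·BA·C·C·C·C·BBB·C·BBB·C·BBB
    A ↦ BBB
    B ↦ C
    C ↦ BA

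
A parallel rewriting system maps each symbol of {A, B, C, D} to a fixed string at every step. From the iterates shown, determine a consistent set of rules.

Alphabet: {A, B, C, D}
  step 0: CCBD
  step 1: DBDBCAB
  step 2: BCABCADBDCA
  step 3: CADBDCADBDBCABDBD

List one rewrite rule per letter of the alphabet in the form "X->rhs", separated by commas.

A->D, B->CA, C->DB, D->B

  step 2 ⇒ step 3: BCABCADBDCA ⇒ CA·DB·D·CA·DB·D·B·CA·B·DB·D
    A ↦ D
    B ↦ CA
    C ↦ DB
    D ↦ B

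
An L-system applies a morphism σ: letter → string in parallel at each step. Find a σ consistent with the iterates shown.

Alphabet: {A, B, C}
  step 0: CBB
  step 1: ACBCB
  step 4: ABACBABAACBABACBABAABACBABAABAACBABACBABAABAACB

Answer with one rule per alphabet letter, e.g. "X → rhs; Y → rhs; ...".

  step 0 ⇒ step 1: CBB ⇒ A·CB·CB
    B ↦ CB
    C ↦ A
    A ↦ ABA  (constrained at step 1)

A->ABA, B->CB, C->A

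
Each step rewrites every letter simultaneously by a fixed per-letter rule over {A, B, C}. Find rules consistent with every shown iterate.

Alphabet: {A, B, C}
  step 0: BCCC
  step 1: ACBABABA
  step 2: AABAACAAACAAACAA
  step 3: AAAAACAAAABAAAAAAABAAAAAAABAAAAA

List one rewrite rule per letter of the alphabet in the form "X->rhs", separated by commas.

A->AA, B->AC, C->BA

  step 2 ⇒ step 3: AABAACAAACAAACAA ⇒ AA·AA·AC·AA·AA·BA·AA·AA·AA·BA·AA·AA·AA·BA·AA·AA
    A ↦ AA
    B ↦ AC
    C ↦ BA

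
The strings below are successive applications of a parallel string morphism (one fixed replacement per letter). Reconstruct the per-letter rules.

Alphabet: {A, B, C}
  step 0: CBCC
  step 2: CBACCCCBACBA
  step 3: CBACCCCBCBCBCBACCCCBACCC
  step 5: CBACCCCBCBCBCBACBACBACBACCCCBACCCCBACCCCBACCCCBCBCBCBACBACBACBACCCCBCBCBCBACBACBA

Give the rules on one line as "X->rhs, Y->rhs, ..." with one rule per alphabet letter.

  step 2 ⇒ step 3: CBACCCCBACBA ⇒ CB·A·CCC·CB·CB·CB·CB·A·CCC·CB·A·CCC
    A ↦ CCC
    B ↦ A
    C ↦ CB

A->CCC, B->A, C->CB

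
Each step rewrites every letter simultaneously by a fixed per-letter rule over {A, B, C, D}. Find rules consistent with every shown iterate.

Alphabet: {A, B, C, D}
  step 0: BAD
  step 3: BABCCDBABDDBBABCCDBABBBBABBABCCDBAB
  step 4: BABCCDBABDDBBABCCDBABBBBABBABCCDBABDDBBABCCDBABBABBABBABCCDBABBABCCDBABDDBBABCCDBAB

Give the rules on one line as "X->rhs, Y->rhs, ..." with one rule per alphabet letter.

  step 3 ⇒ step 4: BABCCDBABDDBBABCCDBABBBBABBABCCDBAB ⇒ BAB·CCD·BAB·D·D·B·BAB·CCD·BAB·B·B·BAB·BAB·CCD·BAB·D·D·B·BAB·CCD·BAB·BAB·BAB·BAB·CCD·BAB·BAB·CCD·BAB·D·D·B·BAB·CCD·BAB
    A ↦ CCD
    B ↦ BAB
    C ↦ D
    D ↦ B

A->CCD, B->BAB, C->D, D->B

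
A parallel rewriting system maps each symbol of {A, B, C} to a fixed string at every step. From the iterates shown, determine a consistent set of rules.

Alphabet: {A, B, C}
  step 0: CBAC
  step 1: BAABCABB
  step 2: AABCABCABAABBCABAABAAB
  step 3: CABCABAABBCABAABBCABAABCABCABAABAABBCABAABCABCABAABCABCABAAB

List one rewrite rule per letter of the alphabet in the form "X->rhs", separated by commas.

A->CAB, B->AAB, C->B

  step 2 ⇒ step 3: AABCABCABAABBCABAABAAB ⇒ CAB·CAB·AAB·B·CAB·AAB·B·CAB·AAB·CAB·CAB·AAB·AAB·B·CAB·AAB·CAB·CAB·AAB·CAB·CAB·AAB
    A ↦ CAB
    B ↦ AAB
    C ↦ B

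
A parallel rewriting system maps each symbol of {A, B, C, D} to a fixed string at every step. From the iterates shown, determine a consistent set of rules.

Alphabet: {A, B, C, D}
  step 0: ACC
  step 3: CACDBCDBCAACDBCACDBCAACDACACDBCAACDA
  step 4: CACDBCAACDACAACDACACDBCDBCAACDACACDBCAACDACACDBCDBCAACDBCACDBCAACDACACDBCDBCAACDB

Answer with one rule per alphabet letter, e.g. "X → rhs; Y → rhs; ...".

  step 3 ⇒ step 4: CACDBCDBCAACDBCACDBCAACDACACDBCAACDA ⇒ CA·CDB·CA·A·CDA·CA·A·CDA·CA·CDB·CDB·CA·A·CDA·CA·CDB·CA·A·CDA·CA·CDB·CDB·CA·A·CDB·CA·CDB·CA·A·CDA·CA·CDB·CDB·CA·A·CDB
    A ↦ CDB
    B ↦ CDA
    C ↦ CA
    D ↦ A

A->CDB, B->CDA, C->CA, D->A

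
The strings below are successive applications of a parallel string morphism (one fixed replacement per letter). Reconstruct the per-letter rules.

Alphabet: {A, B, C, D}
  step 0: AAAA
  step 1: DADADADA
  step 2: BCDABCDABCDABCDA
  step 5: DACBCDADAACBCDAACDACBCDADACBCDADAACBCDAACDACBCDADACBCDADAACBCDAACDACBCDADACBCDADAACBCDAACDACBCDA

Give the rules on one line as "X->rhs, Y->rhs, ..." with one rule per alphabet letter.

A->DA, B->D, C->AC, D->BC

  step 1 ⇒ step 2: DADADADA ⇒ BC·DA·BC·DA·BC·DA·BC·DA
    A ↦ DA
    D ↦ BC
    B ↦ D  (constrained at step 2)
    C ↦ AC  (constrained at step 2)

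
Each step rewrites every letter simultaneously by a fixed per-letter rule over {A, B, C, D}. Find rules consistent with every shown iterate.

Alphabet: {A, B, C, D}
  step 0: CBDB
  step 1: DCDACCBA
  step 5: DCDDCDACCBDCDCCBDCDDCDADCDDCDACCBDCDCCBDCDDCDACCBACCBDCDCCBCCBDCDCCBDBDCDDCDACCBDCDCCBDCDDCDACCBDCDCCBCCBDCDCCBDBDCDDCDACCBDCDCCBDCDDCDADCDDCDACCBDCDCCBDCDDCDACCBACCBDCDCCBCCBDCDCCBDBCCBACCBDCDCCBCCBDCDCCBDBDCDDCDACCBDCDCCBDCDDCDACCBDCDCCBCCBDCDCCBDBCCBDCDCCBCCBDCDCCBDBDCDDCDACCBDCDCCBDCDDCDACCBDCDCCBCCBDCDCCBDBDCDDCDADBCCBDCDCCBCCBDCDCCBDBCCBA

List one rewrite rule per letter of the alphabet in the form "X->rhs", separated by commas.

  step 0 ⇒ step 1: CBDB ⇒ DCD·A·CCB·A
    B ↦ A
    C ↦ DCD
    D ↦ CCB
    A ↦ DB  (constrained at step 1)

A->DB, B->A, C->DCD, D->CCB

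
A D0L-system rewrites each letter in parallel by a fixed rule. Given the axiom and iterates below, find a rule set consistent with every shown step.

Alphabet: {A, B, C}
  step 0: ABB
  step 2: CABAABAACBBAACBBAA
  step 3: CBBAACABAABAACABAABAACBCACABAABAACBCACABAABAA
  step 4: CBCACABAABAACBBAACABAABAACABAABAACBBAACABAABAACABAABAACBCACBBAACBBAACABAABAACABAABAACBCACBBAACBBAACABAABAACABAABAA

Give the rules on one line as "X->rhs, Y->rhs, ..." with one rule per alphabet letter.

A->BAA, B->CA, C->CB

  step 3 ⇒ step 4: CBBAACABAABAACABAABAACBCACABAABAACBCACABAABAA ⇒ CB·CA·CA·BAA·BAA·CB·BAA·CA·BAA·BAA·CA·BAA·BAA·CB·BAA·CA·BAA·BAA·CA·BAA·BAA·CB·CA·CB·BAA·CB·BAA·CA·BAA·BAA·CA·BAA·BAA·CB·CA·CB·BAA·CB·BAA·CA·BAA·BAA·CA·BAA·BAA
    A ↦ BAA
    B ↦ CA
    C ↦ CB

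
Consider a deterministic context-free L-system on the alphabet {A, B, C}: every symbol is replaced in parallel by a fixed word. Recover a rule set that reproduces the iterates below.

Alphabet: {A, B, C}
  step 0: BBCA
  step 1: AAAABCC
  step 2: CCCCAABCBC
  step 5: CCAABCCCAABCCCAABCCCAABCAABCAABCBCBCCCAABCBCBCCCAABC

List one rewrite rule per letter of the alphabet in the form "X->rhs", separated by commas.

  step 1 ⇒ step 2: AAAABCC ⇒ C·C·C·C·AA·BC·BC
    A ↦ C
    B ↦ AA
    C ↦ BC

A->C, B->AA, C->BC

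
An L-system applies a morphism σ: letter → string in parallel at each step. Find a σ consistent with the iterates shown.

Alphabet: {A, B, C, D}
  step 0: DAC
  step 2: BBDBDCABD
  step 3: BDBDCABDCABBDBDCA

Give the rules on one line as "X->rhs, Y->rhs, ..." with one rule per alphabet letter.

A->BD, B->BD, C->B, D->CA

  step 2 ⇒ step 3: BBDBDCABD ⇒ BD·BD·CA·BD·CA·B·BD·BD·CA
    A ↦ BD
    B ↦ BD
    C ↦ B
    D ↦ CA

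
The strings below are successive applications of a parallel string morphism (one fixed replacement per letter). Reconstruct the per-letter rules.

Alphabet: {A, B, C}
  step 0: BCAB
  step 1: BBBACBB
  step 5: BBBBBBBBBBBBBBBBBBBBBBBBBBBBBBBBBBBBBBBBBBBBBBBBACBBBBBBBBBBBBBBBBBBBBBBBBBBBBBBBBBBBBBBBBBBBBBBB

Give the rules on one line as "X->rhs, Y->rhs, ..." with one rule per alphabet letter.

  step 0 ⇒ step 1: BCAB ⇒ BB·B·AC·BB
    A ↦ AC
    B ↦ BB
    C ↦ B

A->AC, B->BB, C->B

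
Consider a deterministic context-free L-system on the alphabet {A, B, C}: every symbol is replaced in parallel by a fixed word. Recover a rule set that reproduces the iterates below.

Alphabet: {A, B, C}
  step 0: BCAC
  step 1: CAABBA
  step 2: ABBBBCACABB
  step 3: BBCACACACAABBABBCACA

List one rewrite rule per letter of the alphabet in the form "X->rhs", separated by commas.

A->BB, B->CA, C->A

  step 2 ⇒ step 3: ABBBBCACABB ⇒ BB·CA·CA·CA·CA·A·BB·A·BB·CA·CA
    A ↦ BB
    B ↦ CA
    C ↦ A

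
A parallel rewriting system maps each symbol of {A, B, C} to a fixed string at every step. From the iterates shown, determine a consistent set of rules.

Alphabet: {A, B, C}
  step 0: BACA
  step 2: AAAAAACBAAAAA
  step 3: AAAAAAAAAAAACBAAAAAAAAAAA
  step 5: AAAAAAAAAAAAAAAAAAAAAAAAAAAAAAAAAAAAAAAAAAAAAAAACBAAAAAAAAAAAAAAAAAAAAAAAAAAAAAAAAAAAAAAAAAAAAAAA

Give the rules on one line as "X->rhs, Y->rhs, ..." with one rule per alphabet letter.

  step 2 ⇒ step 3: AAAAAACBAAAAA ⇒ AA·AA·AA·AA·AA·AA·CB·A·AA·AA·AA·AA·AA
    A ↦ AA
    B ↦ A
    C ↦ CB

A->AA, B->A, C->CB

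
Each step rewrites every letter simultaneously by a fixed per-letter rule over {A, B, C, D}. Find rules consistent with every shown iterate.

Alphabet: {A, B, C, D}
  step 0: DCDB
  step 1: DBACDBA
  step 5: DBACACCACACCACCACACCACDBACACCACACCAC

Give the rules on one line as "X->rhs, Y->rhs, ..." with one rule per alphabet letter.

A->C, B->A, C->AC, D->DB

  step 0 ⇒ step 1: DCDB ⇒ DB·AC·DB·A
    B ↦ A
    C ↦ AC
    D ↦ DB
    A ↦ C  (constrained at step 1)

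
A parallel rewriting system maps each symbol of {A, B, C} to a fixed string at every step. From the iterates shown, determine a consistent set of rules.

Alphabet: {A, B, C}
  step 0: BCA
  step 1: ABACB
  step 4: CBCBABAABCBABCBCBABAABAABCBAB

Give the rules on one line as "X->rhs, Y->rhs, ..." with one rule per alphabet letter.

  step 0 ⇒ step 1: BCA ⇒ AB·A·CB
    A ↦ CB
    B ↦ AB
    C ↦ A

A->CB, B->AB, C->A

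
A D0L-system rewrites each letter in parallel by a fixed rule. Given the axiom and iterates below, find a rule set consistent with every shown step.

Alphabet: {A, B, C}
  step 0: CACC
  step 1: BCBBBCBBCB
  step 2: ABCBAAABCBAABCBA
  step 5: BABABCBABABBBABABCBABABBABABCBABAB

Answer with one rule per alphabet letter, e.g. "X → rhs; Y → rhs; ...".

  step 1 ⇒ step 2: BCBBBCBBCB ⇒ A·BCB·A·A·A·BCB·A·A·BCB·A
    B ↦ A
    C ↦ BCB
  step 0 ⇒ step 1: CACC ⇒ BCB·B·BCB·BCB
    A ↦ B

A->B, B->A, C->BCB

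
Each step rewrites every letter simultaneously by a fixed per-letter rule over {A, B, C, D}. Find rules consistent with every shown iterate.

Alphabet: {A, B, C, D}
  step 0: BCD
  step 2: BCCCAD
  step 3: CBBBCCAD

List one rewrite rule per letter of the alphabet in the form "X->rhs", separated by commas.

  step 2 ⇒ step 3: BCCCAD ⇒ C·B·B·B·CC·AD
    A ↦ CC
    B ↦ C
    C ↦ B
    D ↦ AD

A->CC, B->C, C->B, D->AD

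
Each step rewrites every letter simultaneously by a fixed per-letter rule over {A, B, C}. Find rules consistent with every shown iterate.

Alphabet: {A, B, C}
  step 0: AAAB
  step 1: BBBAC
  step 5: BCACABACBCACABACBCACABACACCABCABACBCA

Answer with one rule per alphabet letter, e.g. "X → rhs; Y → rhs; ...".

A->B, B->AC, C->CA

  step 0 ⇒ step 1: AAAB ⇒ B·B·B·AC
    A ↦ B
    B ↦ AC
    C ↦ CA  (constrained at step 1)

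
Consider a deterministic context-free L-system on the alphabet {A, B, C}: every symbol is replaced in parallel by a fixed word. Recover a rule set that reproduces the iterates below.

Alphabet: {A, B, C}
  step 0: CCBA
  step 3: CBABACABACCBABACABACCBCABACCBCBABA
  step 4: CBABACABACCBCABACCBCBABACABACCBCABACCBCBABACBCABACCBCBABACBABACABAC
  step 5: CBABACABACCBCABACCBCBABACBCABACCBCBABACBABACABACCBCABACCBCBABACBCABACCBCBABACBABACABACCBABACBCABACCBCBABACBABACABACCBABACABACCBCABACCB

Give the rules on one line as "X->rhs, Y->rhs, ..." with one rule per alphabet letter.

  step 4 ⇒ step 5: CBABACABACCBCABACCBCBABACABACCBCABACCBCBABACBCABACCBCBABACBABACABAC ⇒ CB·ABA·C·ABA·C·CB·C·ABA·C·CB·CB·ABA·CB·C·ABA·C·CB·CB·ABA·CB·ABA·C·ABA·C·CB·C·ABA·C·CB·CB·ABA·CB·C·ABA·C·CB·CB·ABA·CB·ABA·C·ABA·C·CB·ABA·CB·C·ABA·C·CB·CB·ABA·CB·ABA·C·ABA·C·CB·ABA·C·ABA·C·CB·C·ABA·C·CB
    A ↦ C
    B ↦ ABA
    C ↦ CB

A->C, B->ABA, C->CB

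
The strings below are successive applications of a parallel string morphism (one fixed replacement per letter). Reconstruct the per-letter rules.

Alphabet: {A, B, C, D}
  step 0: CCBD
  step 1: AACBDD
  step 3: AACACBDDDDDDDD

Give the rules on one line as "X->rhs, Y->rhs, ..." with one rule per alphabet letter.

  step 0 ⇒ step 1: CCBD ⇒ A·A·CB·DD
    B ↦ CB
    C ↦ A
    D ↦ DD
    A ↦ C  (constrained at step 1)

A->C, B->CB, C->A, D->DD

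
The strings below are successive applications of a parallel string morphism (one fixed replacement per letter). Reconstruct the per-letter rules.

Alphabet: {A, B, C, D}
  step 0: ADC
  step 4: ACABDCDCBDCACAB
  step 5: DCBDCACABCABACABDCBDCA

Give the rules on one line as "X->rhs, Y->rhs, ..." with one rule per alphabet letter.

A->DC, B->A, C->B, D->CA

  step 4 ⇒ step 5: ACABDCDCBDCACAB ⇒ DC·B·DC·A·CA·B·CA·B·A·CA·B·DC·B·DC·A
    A ↦ DC
    B ↦ A
    C ↦ B
    D ↦ CA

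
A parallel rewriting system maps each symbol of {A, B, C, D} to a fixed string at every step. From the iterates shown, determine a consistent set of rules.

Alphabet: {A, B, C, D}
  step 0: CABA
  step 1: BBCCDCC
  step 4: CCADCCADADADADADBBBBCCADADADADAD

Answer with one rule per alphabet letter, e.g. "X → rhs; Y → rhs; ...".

A->CC, B->D, C->BB, D->AD

  step 0 ⇒ step 1: CABA ⇒ BB·CC·D·CC
    A ↦ CC
    B ↦ D
    C ↦ BB
    D ↦ AD  (constrained at step 1)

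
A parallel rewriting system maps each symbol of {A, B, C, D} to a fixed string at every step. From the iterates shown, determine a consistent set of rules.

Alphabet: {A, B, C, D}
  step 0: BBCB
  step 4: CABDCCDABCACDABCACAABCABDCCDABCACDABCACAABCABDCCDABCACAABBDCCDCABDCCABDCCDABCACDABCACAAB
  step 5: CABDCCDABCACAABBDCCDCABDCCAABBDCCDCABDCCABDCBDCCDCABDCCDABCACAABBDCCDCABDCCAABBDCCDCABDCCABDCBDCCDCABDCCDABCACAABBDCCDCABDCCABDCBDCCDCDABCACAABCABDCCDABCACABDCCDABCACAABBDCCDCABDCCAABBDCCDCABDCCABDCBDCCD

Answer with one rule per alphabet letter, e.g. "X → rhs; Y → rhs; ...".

A->BDC, B->CD, C->CA, D->AB

  step 4 ⇒ step 5: CABDCCDABCACDABCACAABCABDCCDABCACDABCACAABCABDCCDABCACAABBDCCDCABDCCABDCCDABCACDABCACAAB ⇒ CA·BDC·CD·AB·CA·CA·AB·BDC·CD·CA·BDC·CA·AB·BDC·CD·CA·BDC·CA·BDC·BDC·CD·CA·BDC·CD·AB·CA·CA·AB·BDC·CD·CA·BDC·CA·AB·BDC·CD·CA·BDC·CA·BDC·BDC·CD·CA·BDC·CD·AB·CA·CA·AB·BDC·CD·CA·BDC·CA·BDC·BDC·CD·CD·AB·CA·CA·AB·CA·BDC·CD·AB·CA·CA·BDC·CD·AB·CA·CA·AB·BDC·CD·CA·BDC·CA·AB·BDC·CD·CA·BDC·CA·BDC·BDC·CD
    A ↦ BDC
    B ↦ CD
    C ↦ CA
    D ↦ AB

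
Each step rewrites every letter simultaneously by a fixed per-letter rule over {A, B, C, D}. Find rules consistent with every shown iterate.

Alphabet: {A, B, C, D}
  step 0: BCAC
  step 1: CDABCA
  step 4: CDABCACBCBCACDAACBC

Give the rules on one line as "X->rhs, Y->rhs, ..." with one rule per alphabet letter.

  step 0 ⇒ step 1: BCAC ⇒ CD·A·BC·A
    A ↦ BC
    B ↦ CD
    C ↦ A
    D ↦ C  (constrained at step 1)

A->BC, B->CD, C->A, D->C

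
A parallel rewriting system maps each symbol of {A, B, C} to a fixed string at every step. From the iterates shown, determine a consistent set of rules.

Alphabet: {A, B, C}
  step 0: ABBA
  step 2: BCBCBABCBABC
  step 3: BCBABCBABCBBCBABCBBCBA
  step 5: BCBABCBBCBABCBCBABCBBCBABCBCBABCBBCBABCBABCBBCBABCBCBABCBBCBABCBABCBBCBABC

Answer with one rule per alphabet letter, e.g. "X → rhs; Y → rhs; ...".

A->B, B->BC, C->BA

  step 2 ⇒ step 3: BCBCBABCBABC ⇒ BC·BA·BC·BA·BC·B·BC·BA·BC·B·BC·BA
    A ↦ B
    B ↦ BC
    C ↦ BA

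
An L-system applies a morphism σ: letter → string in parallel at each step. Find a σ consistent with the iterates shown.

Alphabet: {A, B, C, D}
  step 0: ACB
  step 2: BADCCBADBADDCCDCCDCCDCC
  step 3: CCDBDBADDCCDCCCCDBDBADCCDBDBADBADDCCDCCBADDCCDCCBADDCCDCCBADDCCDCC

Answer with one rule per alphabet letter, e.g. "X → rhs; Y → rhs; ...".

A->DBD, B->CC, C->DCC, D->BAD

  step 2 ⇒ step 3: BADCCBADBADDCCDCCDCCDCC ⇒ CC·DBD·BAD·DCC·DCC·CC·DBD·BAD·CC·DBD·BAD·BAD·DCC·DCC·BAD·DCC·DCC·BAD·DCC·DCC·BAD·DCC·DCC
    A ↦ DBD
    B ↦ CC
    C ↦ DCC
    D ↦ BAD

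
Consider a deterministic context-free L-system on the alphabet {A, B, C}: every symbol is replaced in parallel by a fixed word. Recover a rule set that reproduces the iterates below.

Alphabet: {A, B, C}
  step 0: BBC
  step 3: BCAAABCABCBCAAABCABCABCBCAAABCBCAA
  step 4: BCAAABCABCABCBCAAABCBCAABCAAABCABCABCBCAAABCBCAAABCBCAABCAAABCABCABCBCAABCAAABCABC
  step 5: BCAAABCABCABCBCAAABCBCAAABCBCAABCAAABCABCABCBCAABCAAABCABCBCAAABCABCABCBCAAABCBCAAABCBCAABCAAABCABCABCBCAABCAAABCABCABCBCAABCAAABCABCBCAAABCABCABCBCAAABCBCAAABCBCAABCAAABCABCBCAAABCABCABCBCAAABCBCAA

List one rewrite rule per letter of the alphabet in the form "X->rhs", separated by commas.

  step 4 ⇒ step 5: BCAAABCABCABCBCAAABCBCAABCAAABCABCABCBCAAABCBCAAABCBCAABCAAABCABCABCBCAABCAAABCABC ⇒ BC·AA·ABC·ABC·ABC·BC·AA·ABC·BC·AA·ABC·BC·AA·BC·AA·ABC·ABC·ABC·BC·AA·BC·AA·ABC·ABC·BC·AA·ABC·ABC·ABC·BC·AA·ABC·BC·AA·ABC·BC·AA·BC·AA·ABC·ABC·ABC·BC·AA·BC·AA·ABC·ABC·ABC·BC·AA·BC·AA·ABC·ABC·BC·AA·ABC·ABC·ABC·BC·AA·ABC·BC·AA·ABC·BC·AA·BC·AA·ABC·ABC·BC·AA·ABC·ABC·ABC·BC·AA·ABC·BC·AA
    A ↦ ABC
    B ↦ BC
    C ↦ AA

A->ABC, B->BC, C->AA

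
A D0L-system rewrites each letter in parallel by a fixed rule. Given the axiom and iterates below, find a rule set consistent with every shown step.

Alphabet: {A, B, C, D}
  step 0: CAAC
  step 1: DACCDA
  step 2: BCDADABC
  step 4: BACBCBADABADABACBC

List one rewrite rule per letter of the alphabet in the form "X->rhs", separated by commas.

  step 1 ⇒ step 2: DACCDA ⇒ B·C·DA·DA·B·C
    A ↦ C
    C ↦ DA
    D ↦ B
    B ↦ BA  (constrained at step 2)

A->C, B->BA, C->DA, D->B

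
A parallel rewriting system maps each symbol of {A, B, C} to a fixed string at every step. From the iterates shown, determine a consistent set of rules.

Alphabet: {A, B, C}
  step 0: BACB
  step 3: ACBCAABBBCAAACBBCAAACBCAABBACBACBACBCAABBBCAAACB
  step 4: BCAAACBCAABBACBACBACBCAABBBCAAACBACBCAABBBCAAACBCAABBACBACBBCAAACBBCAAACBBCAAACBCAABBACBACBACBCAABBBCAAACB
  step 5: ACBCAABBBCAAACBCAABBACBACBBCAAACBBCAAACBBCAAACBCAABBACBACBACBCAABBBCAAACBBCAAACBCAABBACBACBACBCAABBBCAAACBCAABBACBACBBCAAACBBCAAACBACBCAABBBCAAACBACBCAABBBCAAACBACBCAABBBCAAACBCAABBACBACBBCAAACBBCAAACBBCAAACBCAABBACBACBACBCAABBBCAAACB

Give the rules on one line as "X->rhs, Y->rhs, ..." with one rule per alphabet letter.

  step 4 ⇒ step 5: BCAAACBCAABBACBACBACBCAABBBCAAACBACBCAABBBCAAACBCAABBACBACBBCAAACBBCAAACBBCAAACBCAABBACBACBACBCAABBBCAAACB ⇒ ACB·CAA·B·B·B·CAA·ACB·CAA·B·B·ACB·ACB·B·CAA·ACB·B·CAA·ACB·B·CAA·ACB·CAA·B·B·ACB·ACB·ACB·CAA·B·B·B·CAA·ACB·B·CAA·ACB·CAA·B·B·ACB·ACB·ACB·CAA·B·B·B·CAA·ACB·CAA·B·B·ACB·ACB·B·CAA·ACB·B·CAA·ACB·ACB·CAA·B·B·B·CAA·ACB·ACB·CAA·B·B·B·CAA·ACB·ACB·CAA·B·B·B·CAA·ACB·CAA·B·B·ACB·ACB·B·CAA·ACB·B·CAA·ACB·B·CAA·ACB·CAA·B·B·ACB·ACB·ACB·CAA·B·B·B·CAA·ACB
    A ↦ B
    B ↦ ACB
    C ↦ CAA

A->B, B->ACB, C->CAA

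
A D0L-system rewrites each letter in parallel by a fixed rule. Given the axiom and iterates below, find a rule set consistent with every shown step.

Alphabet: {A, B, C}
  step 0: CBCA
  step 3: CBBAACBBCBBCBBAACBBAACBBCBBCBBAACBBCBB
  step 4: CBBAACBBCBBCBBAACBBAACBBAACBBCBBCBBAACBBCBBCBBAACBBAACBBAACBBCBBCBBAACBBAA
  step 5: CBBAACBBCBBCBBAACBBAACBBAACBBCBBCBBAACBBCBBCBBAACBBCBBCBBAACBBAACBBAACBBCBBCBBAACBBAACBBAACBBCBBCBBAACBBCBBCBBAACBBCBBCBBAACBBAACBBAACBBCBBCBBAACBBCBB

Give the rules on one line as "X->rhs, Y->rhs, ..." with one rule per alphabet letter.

A->CBB, B->A, C->CBB

  step 4 ⇒ step 5: CBBAACBBCBBCBBAACBBAACBBAACBBCBBCBBAACBBCBBCBBAACBBAACBBAACBBCBBCBBAACBBAA ⇒ CBB·A·A·CBB·CBB·CBB·A·A·CBB·A·A·CBB·A·A·CBB·CBB·CBB·A·A·CBB·CBB·CBB·A·A·CBB·CBB·CBB·A·A·CBB·A·A·CBB·A·A·CBB·CBB·CBB·A·A·CBB·A·A·CBB·A·A·CBB·CBB·CBB·A·A·CBB·CBB·CBB·A·A·CBB·CBB·CBB·A·A·CBB·A·A·CBB·A·A·CBB·CBB·CBB·A·A·CBB·CBB
    A ↦ CBB
    B ↦ A
    C ↦ CBB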